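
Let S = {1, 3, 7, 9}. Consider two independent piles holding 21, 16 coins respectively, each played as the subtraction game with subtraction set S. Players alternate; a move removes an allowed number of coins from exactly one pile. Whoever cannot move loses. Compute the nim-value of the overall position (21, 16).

All piles use S = {1, 3, 7, 9}:
n :  0  1  2  3  4  5  6  7  8  9 10 11 12 13 14 15 16 17 18 19 20 21
G :  0  1  0  1  0  1  0  1  0  1  0  1  0  1  0  1  0  1  0  1  0  1
Pile A: G(21) = 1.
Pile B: G(16) = 0.
Combined Grundy value = 1 ⊕ 0 = 1.

1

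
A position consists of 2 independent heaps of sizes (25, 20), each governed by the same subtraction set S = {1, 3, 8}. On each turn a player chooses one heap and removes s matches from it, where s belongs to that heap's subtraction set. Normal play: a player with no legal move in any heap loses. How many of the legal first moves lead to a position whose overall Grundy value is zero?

All heaps use S = {1, 3, 8}:
G(0) = 0
G(1) = mex{0} = 1
G(2) = mex{1} = 0
G(3) = mex{0,0} = 1
G(4) = mex{1,1} = 0
G(5) = mex{0,0} = 1
G(6) = mex{1,1} = 0
G(7) = mex{0,0} = 1
G(8) = mex{1,1,0} = 2
G(9) = mex{2,0,1} = 3
G(10) = mex{3,1,0} = 2
G(11) = mex{2,2,1} = 0
G(12) = mex{0,3,0} = 1
G(13) = mex{1,2,1} = 0
G(14) = mex{0,0,0} = 1
G(15) = mex{1,1,1} = 0
G(16) = mex{0,0,2} = 1
G(17) = mex{1,1,3} = 0
G(18) = mex{0,0,2} = 1
G(19) = mex{1,1,0} = 2
G(20) = mex{2,0,1} = 3
G(21) = mex{3,1,0} = 2
G(22) = mex{2,2,1} = 0
G(23) = mex{0,3,0} = 1
G(24) = mex{1,2,1} = 0
G(25) = mex{0,0,0} = 1
Heap A: G(25) = 1.
Heap B: G(20) = 3.
Combined Grundy value = 1 ⊕ 3 = 2.
A winning move leaves total XOR = 0, i.e. changes one component's Grundy value g to g ⊕ X where X is the current total.
Heap A: need g' = 1⊕2 = 3. Options: 25−1→G=0, 25−3→G=0, 25−8→G=0. Hits: 0.
Heap B: need g' = 3⊕2 = 1. Options: 20−1→G=2, 20−3→G=0, 20−8→G=1. Hits: 1.

1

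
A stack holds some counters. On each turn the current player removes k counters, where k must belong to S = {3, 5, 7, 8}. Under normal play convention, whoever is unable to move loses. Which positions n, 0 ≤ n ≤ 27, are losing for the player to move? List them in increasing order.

n :  0  1  2  3  4  5  6  7  8  9 10 11 12 13 14 15 16 17 18 19 20 21 22 23 24 25 26 27
G :  0  0  0  1  1  1  2  2  2  3  3  0  0  0  1  1  1  2  2  2  3  3  0  0  0  1  1  1
P-positions are exactly the n with G(n) = 0.

0, 1, 2, 11, 12, 13, 22, 23, 24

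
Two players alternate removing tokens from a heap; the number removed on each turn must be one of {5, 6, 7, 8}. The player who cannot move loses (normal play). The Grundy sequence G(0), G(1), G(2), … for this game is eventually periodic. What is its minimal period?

n :  0  1  2  3  4  5  6  7  8  9 10 11 12 13 14 15 16 17 18 19 20 21 22 23 24 25 26 27
G :  0  0  0  0  0  1  1  1  1  1  2  2  2  0  0  0  0  0  1  1  1  1  1  2  2  2  0  0
G(n+13) = G(n) holds for n = 0,…,7 (a full window of length max(S) = 8), so the sequence is purely periodic with period 13.

13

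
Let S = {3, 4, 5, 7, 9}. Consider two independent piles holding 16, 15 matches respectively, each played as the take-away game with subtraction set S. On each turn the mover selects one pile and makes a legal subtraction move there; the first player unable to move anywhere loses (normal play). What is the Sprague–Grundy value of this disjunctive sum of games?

0

All piles use S = {3, 4, 5, 7, 9}:
G(0) = 0
G(1) = mex{} = 0
G(2) = mex{} = 0
G(3) = mex{0} = 1
G(4) = mex{0,0} = 1
G(5) = mex{0,0,0} = 1
G(6) = mex{1,0,0} = 2
G(7) = mex{1,1,0,0} = 2
G(8) = mex{1,1,1,0} = 2
G(9) = mex{2,1,1,0,0} = 3
G(10) = mex{2,2,1,1,0} = 3
G(11) = mex{2,2,2,1,0} = 3
G(12) = mex{3,2,2,1,1} = 0
G(13) = mex{3,3,2,2,1} = 0
G(14) = mex{3,3,3,2,1} = 0
G(15) = mex{0,3,3,2,2} = 1
G(16) = mex{0,0,3,3,2} = 1
Pile A: G(16) = 1.
Pile B: G(15) = 1.
Combined Grundy value = 1 ⊕ 1 = 0.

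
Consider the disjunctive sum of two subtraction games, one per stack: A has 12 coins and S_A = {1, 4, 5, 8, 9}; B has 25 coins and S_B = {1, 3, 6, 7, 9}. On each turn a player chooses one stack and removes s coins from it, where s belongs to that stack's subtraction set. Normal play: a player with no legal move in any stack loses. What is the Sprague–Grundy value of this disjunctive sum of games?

1

Stack A, S = {1, 4, 5, 8, 9}:
G(0) = 0
G(1) = mex{0} = 1
G(2) = mex{1} = 0
G(3) = mex{0} = 1
G(4) = mex{1,0} = 2
G(5) = mex{2,1,0} = 3
G(6) = mex{3,0,1} = 2
G(7) = mex{2,1,0} = 3
G(8) = mex{3,2,1,0} = 4
G(9) = mex{4,3,2,1,0} = 5
G(10) = mex{5,2,3,0,1} = 4
G(11) = mex{4,3,2,1,0} = 5
G(12) = mex{5,4,3,2,1} = 0
G_A(12) = 0.
Stack B, S = {1, 3, 6, 7, 9}:
n :  0  1  2  3  4  5  6  7  8  9 10 11 12 13 14 15 16 17 18 19 20 21 22 23 24 25
G :  0  1  0  1  0  1  2  3  2  3  2  3  0  1  0  1  0  1  2  3  2  3  2  3  0  1
G_B(25) = 1.
Combined Grundy value = 0 ⊕ 1 = 1.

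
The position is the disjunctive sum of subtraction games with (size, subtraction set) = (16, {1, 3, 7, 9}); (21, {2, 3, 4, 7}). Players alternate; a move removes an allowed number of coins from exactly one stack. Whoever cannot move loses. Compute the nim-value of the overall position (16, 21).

Stack A, S = {1, 3, 7, 9}:
n :  0  1  2  3  4  5  6  7  8  9 10 11 12 13 14 15 16
G :  0  1  0  1  0  1  0  1  0  1  0  1  0  1  0  1  0
G_A(16) = 0.
Stack B, S = {2, 3, 4, 7}:
n :  0  1  2  3  4  5  6  7  8  9 10 11 12 13 14 15 16 17 18 19 20 21
G :  0  0  1  1  2  2  0  3  1  4  2  0  0  1  1  2  2  0  3  1  4  2
G_B(21) = 2.
Combined Grundy value = 0 ⊕ 2 = 2.

2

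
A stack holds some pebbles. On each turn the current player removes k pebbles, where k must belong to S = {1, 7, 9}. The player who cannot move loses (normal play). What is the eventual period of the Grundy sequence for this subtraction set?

2

G(0) = 0
G(1) = mex{0} = 1
G(2) = mex{1} = 0
G(3) = mex{0} = 1
G(4) = mex{1} = 0
G(5) = mex{0} = 1
G(6) = mex{1} = 0
G(7) = mex{0,0} = 1
G(8) = mex{1,1} = 0
G(9) = mex{0,0,0} = 1
G(10) = mex{1,1,1} = 0
G(11) = mex{0,0,0} = 1
G(12) = mex{1,1,1} = 0
G(13) = mex{0,0,0} = 1
G(14) = mex{1,1,1} = 0
G(n+2) = G(n) holds for n = 0,…,8 (a full window of length max(S) = 9), so the sequence is purely periodic with period 2.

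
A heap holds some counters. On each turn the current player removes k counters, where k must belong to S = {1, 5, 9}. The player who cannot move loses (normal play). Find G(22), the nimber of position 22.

0

G(0) = 0
G(1) = mex{0} = 1
G(2) = mex{1} = 0
G(3) = mex{0} = 1
G(4) = mex{1} = 0
G(5) = mex{0,0} = 1
G(6) = mex{1,1} = 0
G(7) = mex{0,0} = 1
G(8) = mex{1,1} = 0
G(9) = mex{0,0,0} = 1
G(10) = mex{1,1,1} = 0
G(11) = mex{0,0,0} = 1
G(12) = mex{1,1,1} = 0
G(13) = mex{0,0,0} = 1
G(14) = mex{1,1,1} = 0
G(15) = mex{0,0,0} = 1
G(16) = mex{1,1,1} = 0
G(17) = mex{0,0,0} = 1
G(18) = mex{1,1,1} = 0
G(19) = mex{0,0,0} = 1
G(20) = mex{1,1,1} = 0
G(21) = mex{0,0,0} = 1
G(22) = mex{1,1,1} = 0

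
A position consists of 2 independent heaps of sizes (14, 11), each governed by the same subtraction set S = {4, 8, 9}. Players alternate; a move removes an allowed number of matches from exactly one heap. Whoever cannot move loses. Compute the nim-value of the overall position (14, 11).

2

All heaps use S = {4, 8, 9}:
G(0) = 0
G(1) = mex{} = 0
G(2) = mex{} = 0
G(3) = mex{} = 0
G(4) = mex{0} = 1
G(5) = mex{0} = 1
G(6) = mex{0} = 1
G(7) = mex{0} = 1
G(8) = mex{1,0} = 2
G(9) = mex{1,0,0} = 2
G(10) = mex{1,0,0} = 2
G(11) = mex{1,0,0} = 2
G(12) = mex{2,1,0} = 3
G(13) = mex{2,1,1} = 0
G(14) = mex{2,1,1} = 0
Heap A: G(14) = 0.
Heap B: G(11) = 2.
Combined Grundy value = 0 ⊕ 2 = 2.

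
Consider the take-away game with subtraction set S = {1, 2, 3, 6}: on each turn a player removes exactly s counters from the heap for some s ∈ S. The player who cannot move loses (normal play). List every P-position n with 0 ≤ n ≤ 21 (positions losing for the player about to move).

n :  0  1  2  3  4  5  6  7  8  9 10 11 12 13 14 15 16 17 18 19 20 21
G :  0  1  2  3  0  1  2  3  0  1  2  3  0  1  2  3  0  1  2  3  0  1
P-positions are exactly the n with G(n) = 0.

0, 4, 8, 12, 16, 20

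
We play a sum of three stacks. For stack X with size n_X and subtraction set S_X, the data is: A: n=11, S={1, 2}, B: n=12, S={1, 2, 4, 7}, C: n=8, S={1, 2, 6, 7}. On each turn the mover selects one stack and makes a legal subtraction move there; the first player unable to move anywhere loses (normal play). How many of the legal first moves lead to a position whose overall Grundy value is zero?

5

Stack A, S = {1, 2}:
G(0) = 0
G(1) = mex{0} = 1
G(2) = mex{1,0} = 2
G(3) = mex{2,1} = 0
G(4) = mex{0,2} = 1
G(5) = mex{1,0} = 2
G(6) = mex{2,1} = 0
G(7) = mex{0,2} = 1
G(8) = mex{1,0} = 2
G(9) = mex{2,1} = 0
G(10) = mex{0,2} = 1
G(11) = mex{1,0} = 2
G_A(11) = 2.
Stack B, S = {1, 2, 4, 7}:
G(0) = 0
G(1) = mex{0} = 1
G(2) = mex{1,0} = 2
G(3) = mex{2,1} = 0
G(4) = mex{0,2,0} = 1
G(5) = mex{1,0,1} = 2
G(6) = mex{2,1,2} = 0
G(7) = mex{0,2,0,0} = 1
G(8) = mex{1,0,1,1} = 2
G(9) = mex{2,1,2,2} = 0
G(10) = mex{0,2,0,0} = 1
G(11) = mex{1,0,1,1} = 2
G(12) = mex{2,1,2,2} = 0
G_B(12) = 0.
Stack C, S = {1, 2, 6, 7}:
G(0) = 0
G(1) = mex{0} = 1
G(2) = mex{1,0} = 2
G(3) = mex{2,1} = 0
G(4) = mex{0,2} = 1
G(5) = mex{1,0} = 2
G(6) = mex{2,1,0} = 3
G(7) = mex{3,2,1,0} = 4
G(8) = mex{4,3,2,1} = 0
G_C(8) = 0.
Combined Grundy value = 2 ⊕ 0 ⊕ 0 = 2.
A winning move leaves total XOR = 0, i.e. changes one component's Grundy value g to g ⊕ X where X is the current total.
Stack A: need g' = 2⊕2 = 0. Options: 11−1→G=1, 11−2→G=0. Hits: 1.
Stack B: need g' = 0⊕2 = 2. Options: 12−1→G=2, 12−2→G=1, 12−4→G=2, 12−7→G=2. Hits: 3.
Stack C: need g' = 0⊕2 = 2. Options: 8−1→G=4, 8−2→G=3, 8−6→G=2, 8−7→G=1. Hits: 1.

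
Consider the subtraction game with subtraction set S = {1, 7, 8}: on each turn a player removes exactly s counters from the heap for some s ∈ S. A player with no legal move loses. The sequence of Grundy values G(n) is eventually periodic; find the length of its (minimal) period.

15

G(0) = 0
G(1) = mex{0} = 1
G(2) = mex{1} = 0
G(3) = mex{0} = 1
G(4) = mex{1} = 0
G(5) = mex{0} = 1
G(6) = mex{1} = 0
G(7) = mex{0,0} = 1
G(8) = mex{1,1,0} = 2
G(9) = mex{2,0,1} = 3
G(10) = mex{3,1,0} = 2
G(11) = mex{2,0,1} = 3
G(12) = mex{3,1,0} = 2
G(13) = mex{2,0,1} = 3
G(14) = mex{3,1,0} = 2
G(15) = mex{2,2,1} = 0
G(16) = mex{0,3,2} = 1
G(17) = mex{1,2,3} = 0
G(18) = mex{0,3,2} = 1
G(19) = mex{1,2,3} = 0
G(20) = mex{0,3,2} = 1
G(21) = mex{1,2,3} = 0
G(22) = mex{0,0,2} = 1
G(23) = mex{1,1,0} = 2
G(24) = mex{2,0,1} = 3
G(25) = mex{3,1,0} = 2
G(26) = mex{2,0,1} = 3
G(27) = mex{3,1,0} = 2
G(28) = mex{2,0,1} = 3
G(29) = mex{3,1,0} = 2
G(30) = mex{2,2,1} = 0
G(31) = mex{0,3,2} = 1
G(n+15) = G(n) holds for n = 0,…,7 (a full window of length max(S) = 8), so the sequence is purely periodic with period 15.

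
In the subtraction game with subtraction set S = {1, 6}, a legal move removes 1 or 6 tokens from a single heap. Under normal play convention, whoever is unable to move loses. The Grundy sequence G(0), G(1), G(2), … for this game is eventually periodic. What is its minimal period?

n :  0  1  2  3  4  5  6  7  8  9 10 11 12 13 14 15
G :  0  1  0  1  0  1  2  0  1  0  1  0  1  2  0  1
G(n+7) = G(n) holds for n = 0,…,5 (a full window of length max(S) = 6), so the sequence is purely periodic with period 7.

7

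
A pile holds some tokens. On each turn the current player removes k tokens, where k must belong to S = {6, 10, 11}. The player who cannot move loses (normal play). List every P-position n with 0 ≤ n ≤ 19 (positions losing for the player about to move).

0, 1, 2, 3, 4, 5, 17, 18, 19

G(0) = 0
G(1) = mex{} = 0
G(2) = mex{} = 0
G(3) = mex{} = 0
G(4) = mex{} = 0
G(5) = mex{} = 0
G(6) = mex{0} = 1
G(7) = mex{0} = 1
G(8) = mex{0} = 1
G(9) = mex{0} = 1
G(10) = mex{0,0} = 1
G(11) = mex{0,0,0} = 1
G(12) = mex{1,0,0} = 2
G(13) = mex{1,0,0} = 2
G(14) = mex{1,0,0} = 2
G(15) = mex{1,0,0} = 2
G(16) = mex{1,1,0} = 2
G(17) = mex{1,1,1} = 0
G(18) = mex{2,1,1} = 0
G(19) = mex{2,1,1} = 0
P-positions are exactly the n with G(n) = 0.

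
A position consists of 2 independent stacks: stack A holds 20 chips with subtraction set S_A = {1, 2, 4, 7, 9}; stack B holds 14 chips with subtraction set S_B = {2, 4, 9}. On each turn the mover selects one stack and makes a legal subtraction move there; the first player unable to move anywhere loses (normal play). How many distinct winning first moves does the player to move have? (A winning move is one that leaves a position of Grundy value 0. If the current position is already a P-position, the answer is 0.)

1

Stack A, S = {1, 2, 4, 7, 9}:
G(0) = 0
G(1) = mex{0} = 1
G(2) = mex{1,0} = 2
G(3) = mex{2,1} = 0
G(4) = mex{0,2,0} = 1
G(5) = mex{1,0,1} = 2
G(6) = mex{2,1,2} = 0
G(7) = mex{0,2,0,0} = 1
G(8) = mex{1,0,1,1} = 2
G(9) = mex{2,1,2,2,0} = 3
G(10) = mex{3,2,0,0,1} = 4
G(11) = mex{4,3,1,1,2} = 0
G(12) = mex{0,4,2,2,0} = 1
G(13) = mex{1,0,3,0,1} = 2
G(14) = mex{2,1,4,1,2} = 0
G(15) = mex{0,2,0,2,0} = 1
G(16) = mex{1,0,1,3,1} = 2
G(17) = mex{2,1,2,4,2} = 0
G(18) = mex{0,2,0,0,3} = 1
G(19) = mex{1,0,1,1,4} = 2
G(20) = mex{2,1,2,2,0} = 3
G_A(20) = 3.
Stack B, S = {2, 4, 9}:
n :  0  1  2  3  4  5  6  7  8  9 10 11 12 13 14
G :  0  0  1  1  2  2  0  0  1  1  2  2  0  0  1
G_B(14) = 1.
Combined Grundy value = 3 ⊕ 1 = 2.
A winning move leaves total XOR = 0, i.e. changes one component's Grundy value g to g ⊕ X where X is the current total.
Stack A: need g' = 3⊕2 = 1. Options: 20−1→G=2, 20−2→G=1, 20−4→G=2, 20−7→G=2, 20−9→G=0. Hits: 1.
Stack B: need g' = 1⊕2 = 3. Options: 14−2→G=0, 14−4→G=2, 14−9→G=2. Hits: 0.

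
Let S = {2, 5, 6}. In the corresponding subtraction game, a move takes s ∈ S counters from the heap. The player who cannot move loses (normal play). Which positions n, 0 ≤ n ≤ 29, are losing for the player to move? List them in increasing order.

0, 1, 4, 8, 11, 12, 15, 19, 22, 23, 26

G(0) = 0
G(1) = mex{} = 0
G(2) = mex{0} = 1
G(3) = mex{0} = 1
G(4) = mex{1} = 0
G(5) = mex{1,0} = 2
G(6) = mex{0,0,0} = 1
G(7) = mex{2,1,0} = 3
G(8) = mex{1,1,1} = 0
G(9) = mex{3,0,1} = 2
G(10) = mex{0,2,0} = 1
G(11) = mex{2,1,2} = 0
G(12) = mex{1,3,1} = 0
G(13) = mex{0,0,3} = 1
G(14) = mex{0,2,0} = 1
G(15) = mex{1,1,2} = 0
G(16) = mex{1,0,1} = 2
G(17) = mex{0,0,0} = 1
G(18) = mex{2,1,0} = 3
G(19) = mex{1,1,1} = 0
G(20) = mex{3,0,1} = 2
G(21) = mex{0,2,0} = 1
G(22) = mex{2,1,2} = 0
G(23) = mex{1,3,1} = 0
G(24) = mex{0,0,3} = 1
G(25) = mex{0,2,0} = 1
G(26) = mex{1,1,2} = 0
G(27) = mex{1,0,1} = 2
G(28) = mex{0,0,0} = 1
G(29) = mex{2,1,0} = 3
P-positions are exactly the n with G(n) = 0.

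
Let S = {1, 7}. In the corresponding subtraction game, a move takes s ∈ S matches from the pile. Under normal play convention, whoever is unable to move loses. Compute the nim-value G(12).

0

G(0) = 0
G(1) = mex{0} = 1
G(2) = mex{1} = 0
G(3) = mex{0} = 1
G(4) = mex{1} = 0
G(5) = mex{0} = 1
G(6) = mex{1} = 0
G(7) = mex{0,0} = 1
G(8) = mex{1,1} = 0
G(9) = mex{0,0} = 1
G(10) = mex{1,1} = 0
G(11) = mex{0,0} = 1
G(12) = mex{1,1} = 0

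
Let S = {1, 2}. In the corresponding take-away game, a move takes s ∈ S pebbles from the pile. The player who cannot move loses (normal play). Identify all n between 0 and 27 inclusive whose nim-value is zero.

n :  0  1  2  3  4  5  6  7  8  9 10 11 12 13 14 15 16 17 18 19 20 21 22 23 24 25 26 27
G :  0  1  2  0  1  2  0  1  2  0  1  2  0  1  2  0  1  2  0  1  2  0  1  2  0  1  2  0
P-positions are exactly the n with G(n) = 0.

0, 3, 6, 9, 12, 15, 18, 21, 24, 27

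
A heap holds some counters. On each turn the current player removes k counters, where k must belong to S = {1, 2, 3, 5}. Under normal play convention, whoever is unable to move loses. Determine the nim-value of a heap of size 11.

3

G(0) = 0
G(1) = mex{0} = 1
G(2) = mex{1,0} = 2
G(3) = mex{2,1,0} = 3
G(4) = mex{3,2,1} = 0
G(5) = mex{0,3,2,0} = 1
G(6) = mex{1,0,3,1} = 2
G(7) = mex{2,1,0,2} = 3
G(8) = mex{3,2,1,3} = 0
G(9) = mex{0,3,2,0} = 1
G(10) = mex{1,0,3,1} = 2
G(11) = mex{2,1,0,2} = 3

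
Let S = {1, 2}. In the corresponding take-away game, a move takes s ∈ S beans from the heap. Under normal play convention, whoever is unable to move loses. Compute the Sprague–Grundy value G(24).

0

G(0) = 0
G(1) = mex{0} = 1
G(2) = mex{1,0} = 2
G(3) = mex{2,1} = 0
G(4) = mex{0,2} = 1
G(5) = mex{1,0} = 2
G(6) = mex{2,1} = 0
G(7) = mex{0,2} = 1
G(8) = mex{1,0} = 2
G(9) = mex{2,1} = 0
G(10) = mex{0,2} = 1
G(11) = mex{1,0} = 2
G(12) = mex{2,1} = 0
G(13) = mex{0,2} = 1
G(14) = mex{1,0} = 2
G(15) = mex{2,1} = 0
G(16) = mex{0,2} = 1
G(17) = mex{1,0} = 2
G(18) = mex{2,1} = 0
G(19) = mex{0,2} = 1
G(20) = mex{1,0} = 2
G(21) = mex{2,1} = 0
G(22) = mex{0,2} = 1
G(23) = mex{1,0} = 2
G(24) = mex{2,1} = 0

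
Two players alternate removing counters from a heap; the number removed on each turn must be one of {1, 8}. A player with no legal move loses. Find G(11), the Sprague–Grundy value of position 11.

G(0) = 0
G(1) = mex{0} = 1
G(2) = mex{1} = 0
G(3) = mex{0} = 1
G(4) = mex{1} = 0
G(5) = mex{0} = 1
G(6) = mex{1} = 0
G(7) = mex{0} = 1
G(8) = mex{1,0} = 2
G(9) = mex{2,1} = 0
G(10) = mex{0,0} = 1
G(11) = mex{1,1} = 0

0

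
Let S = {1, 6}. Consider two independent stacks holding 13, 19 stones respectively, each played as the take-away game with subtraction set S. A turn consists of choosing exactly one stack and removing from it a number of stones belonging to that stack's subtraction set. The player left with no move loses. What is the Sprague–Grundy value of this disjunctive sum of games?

3

All stacks use S = {1, 6}:
n :  0  1  2  3  4  5  6  7  8  9 10 11 12 13 14 15 16 17 18 19
G :  0  1  0  1  0  1  2  0  1  0  1  0  1  2  0  1  0  1  0  1
Stack A: G(13) = 2.
Stack B: G(19) = 1.
Combined Grundy value = 2 ⊕ 1 = 3.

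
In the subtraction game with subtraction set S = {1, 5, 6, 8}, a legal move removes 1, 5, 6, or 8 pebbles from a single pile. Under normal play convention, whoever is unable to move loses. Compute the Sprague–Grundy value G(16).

1

n :  0  1  2  3  4  5  6  7  8  9 10 11 12 13 14 15 16
G :  0  1  0  1  0  1  2  3  2  3  2  0  1  0  1  0  1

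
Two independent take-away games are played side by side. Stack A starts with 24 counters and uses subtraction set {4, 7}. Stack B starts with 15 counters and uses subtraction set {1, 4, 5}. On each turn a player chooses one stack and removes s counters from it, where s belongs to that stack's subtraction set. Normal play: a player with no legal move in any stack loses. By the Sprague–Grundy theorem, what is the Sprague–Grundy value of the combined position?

Stack A, S = {4, 7}:
G(0) = 0
G(1) = mex{} = 0
G(2) = mex{} = 0
G(3) = mex{} = 0
G(4) = mex{0} = 1
G(5) = mex{0} = 1
G(6) = mex{0} = 1
G(7) = mex{0,0} = 1
G(8) = mex{1,0} = 2
G(9) = mex{1,0} = 2
G(10) = mex{1,0} = 2
G(11) = mex{1,1} = 0
G(12) = mex{2,1} = 0
G(13) = mex{2,1} = 0
G(14) = mex{2,1} = 0
G(15) = mex{0,2} = 1
G(16) = mex{0,2} = 1
G(17) = mex{0,2} = 1
G(18) = mex{0,0} = 1
G(19) = mex{1,0} = 2
G(20) = mex{1,0} = 2
G(21) = mex{1,0} = 2
G(22) = mex{1,1} = 0
G(23) = mex{2,1} = 0
G(24) = mex{2,1} = 0
G_A(24) = 0.
Stack B, S = {1, 4, 5}:
n :  0  1  2  3  4  5  6  7  8  9 10 11 12 13 14 15
G :  0  1  0  1  2  3  2  3  0  1  0  1  2  3  2  3
G_B(15) = 3.
Combined Grundy value = 0 ⊕ 3 = 3.

3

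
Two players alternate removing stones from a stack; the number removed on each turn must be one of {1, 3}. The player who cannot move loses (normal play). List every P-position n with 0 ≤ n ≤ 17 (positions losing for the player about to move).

G(0) = 0
G(1) = mex{0} = 1
G(2) = mex{1} = 0
G(3) = mex{0,0} = 1
G(4) = mex{1,1} = 0
G(5) = mex{0,0} = 1
G(6) = mex{1,1} = 0
G(7) = mex{0,0} = 1
G(8) = mex{1,1} = 0
G(9) = mex{0,0} = 1
G(10) = mex{1,1} = 0
G(11) = mex{0,0} = 1
G(12) = mex{1,1} = 0
G(13) = mex{0,0} = 1
G(14) = mex{1,1} = 0
G(15) = mex{0,0} = 1
G(16) = mex{1,1} = 0
G(17) = mex{0,0} = 1
P-positions are exactly the n with G(n) = 0.

0, 2, 4, 6, 8, 10, 12, 14, 16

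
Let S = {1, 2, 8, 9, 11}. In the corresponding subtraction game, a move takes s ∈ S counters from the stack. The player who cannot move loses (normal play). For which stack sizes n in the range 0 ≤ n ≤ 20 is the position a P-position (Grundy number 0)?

G(0) = 0
G(1) = mex{0} = 1
G(2) = mex{1,0} = 2
G(3) = mex{2,1} = 0
G(4) = mex{0,2} = 1
G(5) = mex{1,0} = 2
G(6) = mex{2,1} = 0
G(7) = mex{0,2} = 1
G(8) = mex{1,0,0} = 2
G(9) = mex{2,1,1,0} = 3
G(10) = mex{3,2,2,1} = 0
G(11) = mex{0,3,0,2,0} = 1
G(12) = mex{1,0,1,0,1} = 2
G(13) = mex{2,1,2,1,2} = 0
G(14) = mex{0,2,0,2,0} = 1
G(15) = mex{1,0,1,0,1} = 2
G(16) = mex{2,1,2,1,2} = 0
G(17) = mex{0,2,3,2,0} = 1
G(18) = mex{1,0,0,3,1} = 2
G(19) = mex{2,1,1,0,2} = 3
G(20) = mex{3,2,2,1,3} = 0
P-positions are exactly the n with G(n) = 0.

0, 3, 6, 10, 13, 16, 20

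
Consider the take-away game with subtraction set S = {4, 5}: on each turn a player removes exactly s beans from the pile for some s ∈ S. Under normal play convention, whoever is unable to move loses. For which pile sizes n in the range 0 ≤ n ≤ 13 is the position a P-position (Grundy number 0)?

0, 1, 2, 3, 9, 10, 11, 12

G(0) = 0
G(1) = mex{} = 0
G(2) = mex{} = 0
G(3) = mex{} = 0
G(4) = mex{0} = 1
G(5) = mex{0,0} = 1
G(6) = mex{0,0} = 1
G(7) = mex{0,0} = 1
G(8) = mex{1,0} = 2
G(9) = mex{1,1} = 0
G(10) = mex{1,1} = 0
G(11) = mex{1,1} = 0
G(12) = mex{2,1} = 0
G(13) = mex{0,2} = 1
P-positions are exactly the n with G(n) = 0.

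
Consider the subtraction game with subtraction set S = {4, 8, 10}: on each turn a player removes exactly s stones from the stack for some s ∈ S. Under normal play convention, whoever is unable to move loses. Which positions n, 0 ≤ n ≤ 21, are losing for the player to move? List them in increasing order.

n :  0  1  2  3  4  5  6  7  8  9 10 11 12 13 14 15 16 17 18 19 20 21
G :  0  0  0  0  1  1  1  1  2  2  2  2  3  3  0  0  0  0  1  1  1  1
P-positions are exactly the n with G(n) = 0.

0, 1, 2, 3, 14, 15, 16, 17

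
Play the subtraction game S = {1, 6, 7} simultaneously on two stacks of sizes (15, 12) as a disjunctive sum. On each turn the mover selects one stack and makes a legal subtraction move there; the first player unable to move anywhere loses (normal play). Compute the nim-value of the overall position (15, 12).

1

All stacks use S = {1, 6, 7}:
G(0) = 0
G(1) = mex{0} = 1
G(2) = mex{1} = 0
G(3) = mex{0} = 1
G(4) = mex{1} = 0
G(5) = mex{0} = 1
G(6) = mex{1,0} = 2
G(7) = mex{2,1,0} = 3
G(8) = mex{3,0,1} = 2
G(9) = mex{2,1,0} = 3
G(10) = mex{3,0,1} = 2
G(11) = mex{2,1,0} = 3
G(12) = mex{3,2,1} = 0
G(13) = mex{0,3,2} = 1
G(14) = mex{1,2,3} = 0
G(15) = mex{0,3,2} = 1
Stack A: G(15) = 1.
Stack B: G(12) = 0.
Combined Grundy value = 1 ⊕ 0 = 1.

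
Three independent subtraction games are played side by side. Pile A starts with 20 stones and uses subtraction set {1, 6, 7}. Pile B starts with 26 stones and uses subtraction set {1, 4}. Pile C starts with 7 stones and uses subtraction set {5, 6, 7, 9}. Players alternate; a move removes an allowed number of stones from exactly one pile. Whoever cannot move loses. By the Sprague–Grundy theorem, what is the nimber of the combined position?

Pile A, S = {1, 6, 7}:
G(0) = 0
G(1) = mex{0} = 1
G(2) = mex{1} = 0
G(3) = mex{0} = 1
G(4) = mex{1} = 0
G(5) = mex{0} = 1
G(6) = mex{1,0} = 2
G(7) = mex{2,1,0} = 3
G(8) = mex{3,0,1} = 2
G(9) = mex{2,1,0} = 3
G(10) = mex{3,0,1} = 2
G(11) = mex{2,1,0} = 3
G(12) = mex{3,2,1} = 0
G(13) = mex{0,3,2} = 1
G(14) = mex{1,2,3} = 0
G(15) = mex{0,3,2} = 1
G(16) = mex{1,2,3} = 0
G(17) = mex{0,3,2} = 1
G(18) = mex{1,0,3} = 2
G(19) = mex{2,1,0} = 3
G(20) = mex{3,0,1} = 2
G_A(20) = 2.
Pile B, S = {1, 4}:
n :  0  1  2  3  4  5  6  7  8  9 10 11 12 13 14 15 16 17 18 19 20 21 22 23 24 25 26
G :  0  1  0  1  2  0  1  0  1  2  0  1  0  1  2  0  1  0  1  2  0  1  0  1  2  0  1
G_B(26) = 1.
Pile C, S = {5, 6, 7, 9}:
n : 0 1 2 3 4 5 6 7
G : 0 0 0 0 0 1 1 1
G_C(7) = 1.
Combined Grundy value = 2 ⊕ 1 ⊕ 1 = 2.

2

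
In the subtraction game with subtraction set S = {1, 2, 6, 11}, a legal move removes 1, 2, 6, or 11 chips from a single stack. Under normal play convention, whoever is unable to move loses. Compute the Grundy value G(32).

1

G(0) = 0
G(1) = mex{0} = 1
G(2) = mex{1,0} = 2
G(3) = mex{2,1} = 0
G(4) = mex{0,2} = 1
G(5) = mex{1,0} = 2
G(6) = mex{2,1,0} = 3
G(7) = mex{3,2,1} = 0
G(8) = mex{0,3,2} = 1
G(9) = mex{1,0,0} = 2
G(10) = mex{2,1,1} = 0
G(11) = mex{0,2,2,0} = 1
G(12) = mex{1,0,3,1} = 2
G(13) = mex{2,1,0,2} = 3
G(14) = mex{3,2,1,0} = 4
G(15) = mex{4,3,2,1} = 0
G(16) = mex{0,4,0,2} = 1
G(17) = mex{1,0,1,3} = 2
G(18) = mex{2,1,2,0} = 3
G(19) = mex{3,2,3,1} = 0
G(20) = mex{0,3,4,2} = 1
G(21) = mex{1,0,0,0} = 2
G(22) = mex{2,1,1,1} = 0
G(23) = mex{0,2,2,2} = 1
G(24) = mex{1,0,3,3} = 2
G(25) = mex{2,1,0,4} = 3
G(26) = mex{3,2,1,0} = 4
G(27) = mex{4,3,2,1} = 0
G(28) = mex{0,4,0,2} = 1
G(29) = mex{1,0,1,3} = 2
G(30) = mex{2,1,2,0} = 3
G(31) = mex{3,2,3,1} = 0
G(32) = mex{0,3,4,2} = 1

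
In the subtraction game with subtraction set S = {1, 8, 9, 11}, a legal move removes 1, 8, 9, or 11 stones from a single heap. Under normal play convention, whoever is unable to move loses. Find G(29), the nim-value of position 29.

3

G(0) = 0
G(1) = mex{0} = 1
G(2) = mex{1} = 0
G(3) = mex{0} = 1
G(4) = mex{1} = 0
G(5) = mex{0} = 1
G(6) = mex{1} = 0
G(7) = mex{0} = 1
G(8) = mex{1,0} = 2
G(9) = mex{2,1,0} = 3
G(10) = mex{3,0,1} = 2
G(11) = mex{2,1,0,0} = 3
G(12) = mex{3,0,1,1} = 2
G(13) = mex{2,1,0,0} = 3
G(14) = mex{3,0,1,1} = 2
G(15) = mex{2,1,0,0} = 3
G(16) = mex{3,2,1,1} = 0
G(17) = mex{0,3,2,0} = 1
G(18) = mex{1,2,3,1} = 0
G(19) = mex{0,3,2,2} = 1
G(20) = mex{1,2,3,3} = 0
G(21) = mex{0,3,2,2} = 1
G(22) = mex{1,2,3,3} = 0
G(23) = mex{0,3,2,2} = 1
G(24) = mex{1,0,3,3} = 2
G(25) = mex{2,1,0,2} = 3
G(26) = mex{3,0,1,3} = 2
G(27) = mex{2,1,0,0} = 3
G(28) = mex{3,0,1,1} = 2
G(29) = mex{2,1,0,0} = 3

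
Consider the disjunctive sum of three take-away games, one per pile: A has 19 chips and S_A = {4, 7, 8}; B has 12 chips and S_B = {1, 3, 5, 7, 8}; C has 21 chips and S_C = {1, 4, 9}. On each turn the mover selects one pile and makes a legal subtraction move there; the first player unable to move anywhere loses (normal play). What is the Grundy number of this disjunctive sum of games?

Pile A, S = {4, 7, 8}:
n :  0  1  2  3  4  5  6  7  8  9 10 11 12 13 14 15 16 17 18 19
G :  0  0  0  0  1  1  1  1  2  2  2  2  0  0  0  0  1  1  1  1
G_A(19) = 1.
Pile B, S = {1, 3, 5, 7, 8}:
G(0) = 0
G(1) = mex{0} = 1
G(2) = mex{1} = 0
G(3) = mex{0,0} = 1
G(4) = mex{1,1} = 0
G(5) = mex{0,0,0} = 1
G(6) = mex{1,1,1} = 0
G(7) = mex{0,0,0,0} = 1
G(8) = mex{1,1,1,1,0} = 2
G(9) = mex{2,0,0,0,1} = 3
G(10) = mex{3,1,1,1,0} = 2
G(11) = mex{2,2,0,0,1} = 3
G(12) = mex{3,3,1,1,0} = 2
G_B(12) = 2.
Pile C, S = {1, 4, 9}:
G(0) = 0
G(1) = mex{0} = 1
G(2) = mex{1} = 0
G(3) = mex{0} = 1
G(4) = mex{1,0} = 2
G(5) = mex{2,1} = 0
G(6) = mex{0,0} = 1
G(7) = mex{1,1} = 0
G(8) = mex{0,2} = 1
G(9) = mex{1,0,0} = 2
G(10) = mex{2,1,1} = 0
G(11) = mex{0,0,0} = 1
G(12) = mex{1,1,1} = 0
G(13) = mex{0,2,2} = 1
G(14) = mex{1,0,0} = 2
G(15) = mex{2,1,1} = 0
G(16) = mex{0,0,0} = 1
G(17) = mex{1,1,1} = 0
G(18) = mex{0,2,2} = 1
G(19) = mex{1,0,0} = 2
G(20) = mex{2,1,1} = 0
G(21) = mex{0,0,0} = 1
G_C(21) = 1.
Combined Grundy value = 1 ⊕ 2 ⊕ 1 = 2.

2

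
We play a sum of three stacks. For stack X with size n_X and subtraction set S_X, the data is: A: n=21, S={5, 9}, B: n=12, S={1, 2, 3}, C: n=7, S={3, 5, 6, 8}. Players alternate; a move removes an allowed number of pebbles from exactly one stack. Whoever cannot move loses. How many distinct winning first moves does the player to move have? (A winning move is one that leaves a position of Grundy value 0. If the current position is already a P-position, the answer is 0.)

3

Stack A, S = {5, 9}:
G(0) = 0
G(1) = mex{} = 0
G(2) = mex{} = 0
G(3) = mex{} = 0
G(4) = mex{} = 0
G(5) = mex{0} = 1
G(6) = mex{0} = 1
G(7) = mex{0} = 1
G(8) = mex{0} = 1
G(9) = mex{0,0} = 1
G(10) = mex{1,0} = 2
G(11) = mex{1,0} = 2
G(12) = mex{1,0} = 2
G(13) = mex{1,0} = 2
G(14) = mex{1,1} = 0
G(15) = mex{2,1} = 0
G(16) = mex{2,1} = 0
G(17) = mex{2,1} = 0
G(18) = mex{2,1} = 0
G(19) = mex{0,2} = 1
G(20) = mex{0,2} = 1
G(21) = mex{0,2} = 1
G_A(21) = 1.
Stack B, S = {1, 2, 3}:
G(0) = 0
G(1) = mex{0} = 1
G(2) = mex{1,0} = 2
G(3) = mex{2,1,0} = 3
G(4) = mex{3,2,1} = 0
G(5) = mex{0,3,2} = 1
G(6) = mex{1,0,3} = 2
G(7) = mex{2,1,0} = 3
G(8) = mex{3,2,1} = 0
G(9) = mex{0,3,2} = 1
G(10) = mex{1,0,3} = 2
G(11) = mex{2,1,0} = 3
G(12) = mex{3,2,1} = 0
G_B(12) = 0.
Stack C, S = {3, 5, 6, 8}:
G(0) = 0
G(1) = mex{} = 0
G(2) = mex{} = 0
G(3) = mex{0} = 1
G(4) = mex{0} = 1
G(5) = mex{0,0} = 1
G(6) = mex{1,0,0} = 2
G(7) = mex{1,0,0} = 2
G_C(7) = 2.
Combined Grundy value = 1 ⊕ 0 ⊕ 2 = 3.
A winning move leaves total XOR = 0, i.e. changes one component's Grundy value g to g ⊕ X where X is the current total.
Stack A: need g' = 1⊕3 = 2. Options: 21−5→G=0, 21−9→G=2. Hits: 1.
Stack B: need g' = 0⊕3 = 3. Options: 12−1→G=3, 12−2→G=2, 12−3→G=1. Hits: 1.
Stack C: need g' = 2⊕3 = 1. Options: 7−3→G=1, 7−5→G=0, 7−6→G=0. Hits: 1.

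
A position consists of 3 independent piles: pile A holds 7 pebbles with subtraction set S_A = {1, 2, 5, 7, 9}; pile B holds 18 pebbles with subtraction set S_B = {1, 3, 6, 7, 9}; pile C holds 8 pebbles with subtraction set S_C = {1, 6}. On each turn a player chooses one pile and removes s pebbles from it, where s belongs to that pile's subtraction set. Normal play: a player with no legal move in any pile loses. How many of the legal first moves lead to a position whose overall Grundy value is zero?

Pile A, S = {1, 2, 5, 7, 9}:
G(0) = 0
G(1) = mex{0} = 1
G(2) = mex{1,0} = 2
G(3) = mex{2,1} = 0
G(4) = mex{0,2} = 1
G(5) = mex{1,0,0} = 2
G(6) = mex{2,1,1} = 0
G(7) = mex{0,2,2,0} = 1
G_A(7) = 1.
Pile B, S = {1, 3, 6, 7, 9}:
G(0) = 0
G(1) = mex{0} = 1
G(2) = mex{1} = 0
G(3) = mex{0,0} = 1
G(4) = mex{1,1} = 0
G(5) = mex{0,0} = 1
G(6) = mex{1,1,0} = 2
G(7) = mex{2,0,1,0} = 3
G(8) = mex{3,1,0,1} = 2
G(9) = mex{2,2,1,0,0} = 3
G(10) = mex{3,3,0,1,1} = 2
G(11) = mex{2,2,1,0,0} = 3
G(12) = mex{3,3,2,1,1} = 0
G(13) = mex{0,2,3,2,0} = 1
G(14) = mex{1,3,2,3,1} = 0
G(15) = mex{0,0,3,2,2} = 1
G(16) = mex{1,1,2,3,3} = 0
G(17) = mex{0,0,3,2,2} = 1
G(18) = mex{1,1,0,3,3} = 2
G_B(18) = 2.
Pile C, S = {1, 6}:
n : 0 1 2 3 4 5 6 7 8
G : 0 1 0 1 0 1 2 0 1
G_C(8) = 1.
Combined Grundy value = 1 ⊕ 2 ⊕ 1 = 2.
A winning move leaves total XOR = 0, i.e. changes one component's Grundy value g to g ⊕ X where X is the current total.
Pile A: need g' = 1⊕2 = 3. Options: 7−1→G=0, 7−2→G=2, 7−5→G=2, 7−7→G=0. Hits: 0.
Pile B: need g' = 2⊕2 = 0. Options: 18−1→G=1, 18−3→G=1, 18−6→G=0, 18−7→G=3, 18−9→G=3. Hits: 1.
Pile C: need g' = 1⊕2 = 3. Options: 8−1→G=0, 8−6→G=0. Hits: 0.

1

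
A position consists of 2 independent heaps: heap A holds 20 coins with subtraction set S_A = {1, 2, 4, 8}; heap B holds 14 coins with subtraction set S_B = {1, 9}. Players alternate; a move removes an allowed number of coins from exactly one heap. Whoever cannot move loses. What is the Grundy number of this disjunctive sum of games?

2

Heap A, S = {1, 2, 4, 8}:
G(0) = 0
G(1) = mex{0} = 1
G(2) = mex{1,0} = 2
G(3) = mex{2,1} = 0
G(4) = mex{0,2,0} = 1
G(5) = mex{1,0,1} = 2
G(6) = mex{2,1,2} = 0
G(7) = mex{0,2,0} = 1
G(8) = mex{1,0,1,0} = 2
G(9) = mex{2,1,2,1} = 0
G(10) = mex{0,2,0,2} = 1
G(11) = mex{1,0,1,0} = 2
G(12) = mex{2,1,2,1} = 0
G(13) = mex{0,2,0,2} = 1
G(14) = mex{1,0,1,0} = 2
G(15) = mex{2,1,2,1} = 0
G(16) = mex{0,2,0,2} = 1
G(17) = mex{1,0,1,0} = 2
G(18) = mex{2,1,2,1} = 0
G(19) = mex{0,2,0,2} = 1
G(20) = mex{1,0,1,0} = 2
G_A(20) = 2.
Heap B, S = {1, 9}:
n :  0  1  2  3  4  5  6  7  8  9 10 11 12 13 14
G :  0  1  0  1  0  1  0  1  0  1  0  1  0  1  0
G_B(14) = 0.
Combined Grundy value = 2 ⊕ 0 = 2.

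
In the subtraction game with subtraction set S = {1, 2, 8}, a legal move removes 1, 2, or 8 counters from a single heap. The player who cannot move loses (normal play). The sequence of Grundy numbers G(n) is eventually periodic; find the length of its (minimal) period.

3

n :  0  1  2  3  4  5  6  7  8  9 10 11 12 13 14
G :  0  1  2  0  1  2  0  1  2  0  1  2  0  1  2
G(n+3) = G(n) holds for n = 0,…,7 (a full window of length max(S) = 8), so the sequence is purely periodic with period 3.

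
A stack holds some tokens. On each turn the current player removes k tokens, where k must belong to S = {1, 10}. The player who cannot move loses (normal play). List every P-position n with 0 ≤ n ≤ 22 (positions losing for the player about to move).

0, 2, 4, 6, 8, 11, 13, 15, 17, 19, 22

n :  0  1  2  3  4  5  6  7  8  9 10 11 12 13 14 15 16 17 18 19 20 21 22
G :  0  1  0  1  0  1  0  1  0  1  2  0  1  0  1  0  1  0  1  0  1  2  0
P-positions are exactly the n with G(n) = 0.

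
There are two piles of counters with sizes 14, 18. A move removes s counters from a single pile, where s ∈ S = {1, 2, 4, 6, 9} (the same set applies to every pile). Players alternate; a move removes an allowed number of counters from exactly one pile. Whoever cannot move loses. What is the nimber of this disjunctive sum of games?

1

All piles use S = {1, 2, 4, 6, 9}:
n :  0  1  2  3  4  5  6  7  8  9 10 11 12 13 14 15 16 17 18
G :  0  1  2  0  1  2  3  4  0  1  2  0  1  2  3  4  0  1  2
Pile A: G(14) = 3.
Pile B: G(18) = 2.
Combined Grundy value = 3 ⊕ 2 = 1.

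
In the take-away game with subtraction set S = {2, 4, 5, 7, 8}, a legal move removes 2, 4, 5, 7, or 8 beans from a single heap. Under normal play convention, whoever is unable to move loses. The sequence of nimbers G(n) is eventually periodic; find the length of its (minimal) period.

G(0) = 0
G(1) = mex{} = 0
G(2) = mex{0} = 1
G(3) = mex{0} = 1
G(4) = mex{1,0} = 2
G(5) = mex{1,0,0} = 2
G(6) = mex{2,1,0} = 3
G(7) = mex{2,1,1,0} = 3
G(8) = mex{3,2,1,0,0} = 4
G(9) = mex{3,2,2,1,0} = 4
G(10) = mex{4,3,2,1,1} = 0
G(11) = mex{4,3,3,2,1} = 0
G(12) = mex{0,4,3,2,2} = 1
G(13) = mex{0,4,4,3,2} = 1
G(14) = mex{1,0,4,3,3} = 2
G(15) = mex{1,0,0,4,3} = 2
G(16) = mex{2,1,0,4,4} = 3
G(17) = mex{2,1,1,0,4} = 3
G(18) = mex{3,2,1,0,0} = 4
G(19) = mex{3,2,2,1,0} = 4
G(20) = mex{4,3,2,1,1} = 0
G(21) = mex{4,3,3,2,1} = 0
G(n+10) = G(n) holds for n = 0,…,7 (a full window of length max(S) = 8), so the sequence is purely periodic with period 10.

10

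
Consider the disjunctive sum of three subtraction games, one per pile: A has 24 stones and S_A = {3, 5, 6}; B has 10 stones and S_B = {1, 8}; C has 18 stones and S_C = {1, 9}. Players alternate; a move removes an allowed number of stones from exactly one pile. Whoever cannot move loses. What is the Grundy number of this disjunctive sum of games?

3

Pile A, S = {3, 5, 6}:
n :  0  1  2  3  4  5  6  7  8  9 10 11 12 13 14 15 16 17 18 19 20 21 22 23 24
G :  0  0  0  1  1  1  2  2  2  0  0  0  1  1  1  2  2  2  0  0  0  1  1  1  2
G_A(24) = 2.
Pile B, S = {1, 8}:
n :  0  1  2  3  4  5  6  7  8  9 10
G :  0  1  0  1  0  1  0  1  2  0  1
G_B(10) = 1.
Pile C, S = {1, 9}:
G(0) = 0
G(1) = mex{0} = 1
G(2) = mex{1} = 0
G(3) = mex{0} = 1
G(4) = mex{1} = 0
G(5) = mex{0} = 1
G(6) = mex{1} = 0
G(7) = mex{0} = 1
G(8) = mex{1} = 0
G(9) = mex{0,0} = 1
G(10) = mex{1,1} = 0
G(11) = mex{0,0} = 1
G(12) = mex{1,1} = 0
G(13) = mex{0,0} = 1
G(14) = mex{1,1} = 0
G(15) = mex{0,0} = 1
G(16) = mex{1,1} = 0
G(17) = mex{0,0} = 1
G(18) = mex{1,1} = 0
G_C(18) = 0.
Combined Grundy value = 2 ⊕ 1 ⊕ 0 = 3.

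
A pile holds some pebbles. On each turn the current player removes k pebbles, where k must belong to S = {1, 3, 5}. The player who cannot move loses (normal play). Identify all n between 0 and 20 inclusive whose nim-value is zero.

0, 2, 4, 6, 8, 10, 12, 14, 16, 18, 20

n :  0  1  2  3  4  5  6  7  8  9 10 11 12 13 14 15 16 17 18 19 20
G :  0  1  0  1  0  1  0  1  0  1  0  1  0  1  0  1  0  1  0  1  0
P-positions are exactly the n with G(n) = 0.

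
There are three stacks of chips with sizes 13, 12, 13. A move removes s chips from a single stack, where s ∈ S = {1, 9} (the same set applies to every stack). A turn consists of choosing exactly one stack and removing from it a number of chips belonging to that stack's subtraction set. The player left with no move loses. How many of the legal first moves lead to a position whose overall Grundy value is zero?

All stacks use S = {1, 9}:
G(0) = 0
G(1) = mex{0} = 1
G(2) = mex{1} = 0
G(3) = mex{0} = 1
G(4) = mex{1} = 0
G(5) = mex{0} = 1
G(6) = mex{1} = 0
G(7) = mex{0} = 1
G(8) = mex{1} = 0
G(9) = mex{0,0} = 1
G(10) = mex{1,1} = 0
G(11) = mex{0,0} = 1
G(12) = mex{1,1} = 0
G(13) = mex{0,0} = 1
Stack A: G(13) = 1.
Stack B: G(12) = 0.
Stack C: G(13) = 1.
Combined Grundy value = 1 ⊕ 0 ⊕ 1 = 0.
A winning move leaves total XOR = 0, i.e. changes one component's Grundy value g to g ⊕ X where X is the current total.
Stack A: target g' = 1⊕0 = 1, but every legal move changes the Grundy value (mex property), so 0 moves.
Stack B: target g' = 0⊕0 = 0, but every legal move changes the Grundy value (mex property), so 0 moves.
Stack C: target g' = 1⊕0 = 1, but every legal move changes the Grundy value (mex property), so 0 moves.

0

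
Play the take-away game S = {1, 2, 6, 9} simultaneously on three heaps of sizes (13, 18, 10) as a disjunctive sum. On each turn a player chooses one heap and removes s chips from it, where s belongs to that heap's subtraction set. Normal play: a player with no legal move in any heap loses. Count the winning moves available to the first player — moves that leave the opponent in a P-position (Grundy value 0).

All heaps use S = {1, 2, 6, 9}:
n :  0  1  2  3  4  5  6  7  8  9 10 11 12 13 14 15 16 17 18
G :  0  1  2  0  1  2  3  0  1  2  0  1  2  3  0  1  2  0  1
Heap A: G(13) = 3.
Heap B: G(18) = 1.
Heap C: G(10) = 0.
Combined Grundy value = 3 ⊕ 1 ⊕ 0 = 2.
A winning move leaves total XOR = 0, i.e. changes one component's Grundy value g to g ⊕ X where X is the current total.
Heap A: need g' = 3⊕2 = 1. Options: 13−1→G=2, 13−2→G=1, 13−6→G=0, 13−9→G=1. Hits: 2.
Heap B: need g' = 1⊕2 = 3. Options: 18−1→G=0, 18−2→G=2, 18−6→G=2, 18−9→G=2. Hits: 0.
Heap C: need g' = 0⊕2 = 2. Options: 10−1→G=2, 10−2→G=1, 10−6→G=1, 10−9→G=1. Hits: 1.

3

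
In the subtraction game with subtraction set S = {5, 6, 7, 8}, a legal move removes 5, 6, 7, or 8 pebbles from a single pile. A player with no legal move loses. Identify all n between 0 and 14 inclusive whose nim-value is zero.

0, 1, 2, 3, 4, 13, 14

G(0) = 0
G(1) = mex{} = 0
G(2) = mex{} = 0
G(3) = mex{} = 0
G(4) = mex{} = 0
G(5) = mex{0} = 1
G(6) = mex{0,0} = 1
G(7) = mex{0,0,0} = 1
G(8) = mex{0,0,0,0} = 1
G(9) = mex{0,0,0,0} = 1
G(10) = mex{1,0,0,0} = 2
G(11) = mex{1,1,0,0} = 2
G(12) = mex{1,1,1,0} = 2
G(13) = mex{1,1,1,1} = 0
G(14) = mex{1,1,1,1} = 0
P-positions are exactly the n with G(n) = 0.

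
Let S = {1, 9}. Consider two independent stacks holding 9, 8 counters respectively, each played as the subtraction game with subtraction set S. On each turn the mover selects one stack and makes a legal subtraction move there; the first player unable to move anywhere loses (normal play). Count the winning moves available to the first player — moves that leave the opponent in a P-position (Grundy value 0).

3

All stacks use S = {1, 9}:
n : 0 1 2 3 4 5 6 7 8 9
G : 0 1 0 1 0 1 0 1 0 1
Stack A: G(9) = 1.
Stack B: G(8) = 0.
Combined Grundy value = 1 ⊕ 0 = 1.
A winning move leaves total XOR = 0, i.e. changes one component's Grundy value g to g ⊕ X where X is the current total.
Stack A: need g' = 1⊕1 = 0. Options: 9−1→G=0, 9−9→G=0. Hits: 2.
Stack B: need g' = 0⊕1 = 1. Options: 8−1→G=1. Hits: 1.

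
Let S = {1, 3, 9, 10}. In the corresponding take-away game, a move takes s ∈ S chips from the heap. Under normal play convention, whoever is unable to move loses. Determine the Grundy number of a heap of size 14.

n :  0  1  2  3  4  5  6  7  8  9 10 11 12 13 14
G :  0  1  0  1  0  1  0  1  0  1  2  3  2  3  2

2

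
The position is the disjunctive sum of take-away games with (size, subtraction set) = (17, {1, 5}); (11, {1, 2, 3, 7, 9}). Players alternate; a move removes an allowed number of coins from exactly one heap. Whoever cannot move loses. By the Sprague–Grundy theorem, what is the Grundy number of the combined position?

2

Heap A, S = {1, 5}:
n :  0  1  2  3  4  5  6  7  8  9 10 11 12 13 14 15 16 17
G :  0  1  0  1  0  1  0  1  0  1  0  1  0  1  0  1  0  1
G_A(17) = 1.
Heap B, S = {1, 2, 3, 7, 9}:
n :  0  1  2  3  4  5  6  7  8  9 10 11
G :  0  1  2  3  0  1  2  3  0  1  2  3
G_B(11) = 3.
Combined Grundy value = 1 ⊕ 3 = 2.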